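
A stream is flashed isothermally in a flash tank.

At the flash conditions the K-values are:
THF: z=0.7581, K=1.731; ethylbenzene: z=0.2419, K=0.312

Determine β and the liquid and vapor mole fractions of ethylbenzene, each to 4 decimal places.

Let β = V/F and solve Σ zᵢ(Kᵢ−1)/(1+β(Kᵢ−1)) = 0.
g(0) = ΣzᵢKᵢ − 1 = 0.3877 and g(1) = 1 − Σzᵢ/Kᵢ = -0.2133, so a root lies in (0, 1).
Iterate (Newton) starting at β = 0.62:
  β = 0.6200: g = 0.09111, g' = -0.5400 → β = 0.7887
  β = 0.7887: g = -0.01238, g' = -0.7104 → β = 0.7713
  β = 0.7713: g = -0.00022, g' = -0.6854 → β = 0.7710
Converged at β = 0.7710.
Compositions from xᵢ = zᵢ/(1+β(Kᵢ−1)), yᵢ = Kᵢxᵢ:
  THF: x = 0.4848, y = 0.8393
  ethylbenzene: x = 0.5152, y = 0.1607

β = 0.7710, x_ethylbenzene = 0.5152, y_ethylbenzene = 0.1607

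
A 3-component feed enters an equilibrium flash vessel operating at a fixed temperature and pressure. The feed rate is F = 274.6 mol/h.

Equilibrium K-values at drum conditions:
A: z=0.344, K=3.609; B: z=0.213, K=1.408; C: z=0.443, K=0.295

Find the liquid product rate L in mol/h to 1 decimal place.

Iterate (Newton) starting at β = 0.35:
  β = 0.350: g = 0.1305, g' = -1.055 → β = 0.474
  β = 0.474: g = 0.0053, g' = -0.990 → β = 0.479
Converged at β = 0.479.
Then V = β·F = 0.4791·274.6 = 131.6 mol/h and L = F − V = 143.0 mol/h.

L = 143.0 mol/h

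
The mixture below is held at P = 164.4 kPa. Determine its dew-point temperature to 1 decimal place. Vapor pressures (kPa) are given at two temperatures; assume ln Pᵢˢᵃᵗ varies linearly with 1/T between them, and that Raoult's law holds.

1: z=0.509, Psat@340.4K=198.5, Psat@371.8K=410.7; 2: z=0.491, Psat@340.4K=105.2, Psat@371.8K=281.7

Dew-point temperature: Σzᵢ·P/Pᵢˢᵃᵗ(T) = 1. Interpolate ln Pᵢˢᵃᵗ = aᵢ + bᵢ/T.
  T = 340.4 K: ΣzᵢP/Pᵢˢᵃᵗ = 1.1889
  T = 371.8 K: ΣzᵢP/Pᵢˢᵃᵗ = 0.4903
  T = 356.1 K: ΣzᵢP/Pᵢˢᵃᵗ = 0.7472
  T = 348.2 K: ΣzᵢP/Pᵢˢᵃᵗ = 0.9385
  T = 344.3 K: ΣzᵢP/Pᵢˢᵃᵗ = 1.0547
  T = 346.2 K: ΣzᵢP/Pᵢˢᵃᵗ = 0.9961
Interpolating between 344.3 K and 346.2 K gives T ≈ 346.1 K.

T = 346.1 K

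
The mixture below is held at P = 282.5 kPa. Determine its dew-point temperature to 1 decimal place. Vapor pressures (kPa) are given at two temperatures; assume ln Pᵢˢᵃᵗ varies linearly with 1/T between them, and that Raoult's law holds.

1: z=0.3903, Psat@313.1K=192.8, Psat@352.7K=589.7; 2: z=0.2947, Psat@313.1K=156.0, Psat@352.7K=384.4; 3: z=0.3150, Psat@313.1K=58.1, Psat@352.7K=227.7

Dew-point temperature: Σzᵢ·P/Pᵢˢᵃᵗ(T) = 1. Interpolate ln Pᵢˢᵃᵗ = aᵢ + bᵢ/T.
  T = 313.1 K: ΣzᵢP/Pᵢˢᵃᵗ = 2.6372
  T = 352.7 K: ΣzᵢP/Pᵢˢᵃᵗ = 0.7944
  T = 332.9 K: ΣzᵢP/Pᵢˢᵃᵗ = 1.3902
  T = 342.8 K: ΣzᵢP/Pᵢˢᵃᵗ = 1.0413
  T = 347.8 K: ΣzᵢP/Pᵢˢᵃᵗ = 0.9063
  T = 345.3 K: ΣzᵢP/Pᵢˢᵃᵗ = 0.9709
  T = 344.1 K: ΣzᵢP/Pᵢˢᵃᵗ = 1.0039
Interpolating between 344.1 K and 345.3 K gives T ≈ 344.2 K.

T = 344.2 K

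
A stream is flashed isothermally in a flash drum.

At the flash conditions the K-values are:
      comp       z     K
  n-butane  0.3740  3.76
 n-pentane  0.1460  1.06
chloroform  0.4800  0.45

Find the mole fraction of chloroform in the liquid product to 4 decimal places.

x_chloroform = 0.7189

Rachford–Rice: g(ψ) = Σ zᵢ(Kᵢ−1)/(1+ψ(Kᵢ−1)) = 0.
Feasibility: ΣzᵢKᵢ = 1.7770, Σzᵢ/Kᵢ = 1.3039 — both > 1, two phases present.
Newton–Raphson from ψ = 0.5:
  ψ = 0.5000: g = 0.07808, g' = -0.7797 → ψ = 0.6001
  ψ = 0.6001: g = 0.00297, g' = -0.7278 → ψ = 0.6042
Converged at ψ = 0.6042.
Compositions from xᵢ = zᵢ/(1+ψ(Kᵢ−1)), yᵢ = Kᵢxᵢ:
  n-butane: x = 0.1402, y = 0.5271
  n-pentane: x = 0.1409, y = 0.1493
  chloroform: x = 0.7189, y = 0.3235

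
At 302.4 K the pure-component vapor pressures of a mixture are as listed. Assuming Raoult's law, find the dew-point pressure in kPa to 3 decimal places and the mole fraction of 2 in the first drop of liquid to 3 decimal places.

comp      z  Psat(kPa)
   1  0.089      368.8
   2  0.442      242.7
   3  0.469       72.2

Pdew = 116.845 kPa, x_2 = 0.213

At the dew point ψ → 1, so Σzᵢ/Kᵢ = 1 with Kᵢ = Pᵢˢᵃᵗ/P ⇒ 1/P = Σzᵢ/Pᵢˢᵃᵗ.
1/P = 0.089/368.8 + 0.442/242.7 + 0.469/72.2 = 0.008558 ⇒ P = 116.845 kPa
xᵢ = zᵢP/Pᵢˢᵃᵗ ⇒ x_2 = 0.442·116.845/242.7 = 0.213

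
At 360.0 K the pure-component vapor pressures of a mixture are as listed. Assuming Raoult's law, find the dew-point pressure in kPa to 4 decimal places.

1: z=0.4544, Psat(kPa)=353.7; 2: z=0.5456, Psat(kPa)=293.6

Pdew = 318.1658 kPa

At the dew point ψ → 1, so Σzᵢ/Kᵢ = 1 with Kᵢ = Pᵢˢᵃᵗ/P ⇒ 1/P = Σzᵢ/Pᵢˢᵃᵗ.
1/P = 0.4544/353.7 + 0.5456/293.6 = 0.0031430 ⇒ P = 318.1658 kPa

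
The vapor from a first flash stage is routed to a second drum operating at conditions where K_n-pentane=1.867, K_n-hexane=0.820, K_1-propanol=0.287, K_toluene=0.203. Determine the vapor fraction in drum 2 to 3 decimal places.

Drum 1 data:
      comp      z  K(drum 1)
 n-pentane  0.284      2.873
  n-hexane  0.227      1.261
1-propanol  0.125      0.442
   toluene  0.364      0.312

Drum 1:
Let ψ₁ = V/F and solve Σ zᵢ(Kᵢ−1)/(1+ψ₁(Kᵢ−1)) = 0.
Feasibility: ΣzᵢKᵢ = 1.271, Σzᵢ/Kᵢ = 1.728 — both > 1, two phases present.
Iterate (Newton) starting at ψ₁ = 0.66:
  ψ₁ = 0.660: g = -0.2807, g' = -0.886 → ψ₁ = 0.343
  ψ₁ = 0.343: g = -0.0359, g' = -0.737 → ψ₁ = 0.294
  ψ₁ = 0.294: g = 0.0004, g' = -0.754 → ψ₁ = 0.295
Converged at ψ₁ = 0.295.
Drum-1 compositions:
  n-pentane: x = 0.183, y = 0.526
  n-hexane: x = 0.211, y = 0.266
  1-propanol: x = 0.150, y = 0.066
  toluene: x = 0.457, y = 0.142
Drum-2 feed = drum-1 vapor: z₂ = (0.5256, 0.2658, 0.0661, 0.1425).
Drum 2:
Newton iteration, ψ₂⁰ = 0.5:
  ψ₂ = 0.500: g = 0.0033, g' = -0.534 → ψ₂ = 0.506
Converged at ψ₂ = 0.506.
  n-pentane: x = 0.365, y = 0.682
  n-hexane: x = 0.292, y = 0.240
  1-propanol: x = 0.103, y = 0.030
  toluene: x = 0.239, y = 0.048

V/F (drum 2) = 0.506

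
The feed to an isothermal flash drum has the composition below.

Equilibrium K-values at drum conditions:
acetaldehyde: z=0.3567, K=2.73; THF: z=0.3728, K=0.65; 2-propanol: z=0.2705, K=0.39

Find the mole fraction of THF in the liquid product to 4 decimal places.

x_THF = 0.4320

Let ψ = V/F and solve Σ zᵢ(Kᵢ−1)/(1+ψ(Kᵢ−1)) = 0.
Feasibility: ΣzᵢKᵢ = 1.3216, Σzᵢ/Kᵢ = 1.3978 — both > 1, two phases present.
Newton–Raphson from ψ = 0.5:
  ψ = 0.5000: g = -0.06469, g' = -0.5824 → ψ = 0.3889
  ψ = 0.3889: g = 0.00152, g' = -0.6157 → ψ = 0.3914
Converged at ψ = 0.3914.
Compositions from xᵢ = zᵢ/(1+ψ(Kᵢ−1)), yᵢ = Kᵢxᵢ:
  acetaldehyde: x = 0.2127, y = 0.5806
  THF: x = 0.4320, y = 0.2808
  2-propanol: x = 0.3553, y = 0.1386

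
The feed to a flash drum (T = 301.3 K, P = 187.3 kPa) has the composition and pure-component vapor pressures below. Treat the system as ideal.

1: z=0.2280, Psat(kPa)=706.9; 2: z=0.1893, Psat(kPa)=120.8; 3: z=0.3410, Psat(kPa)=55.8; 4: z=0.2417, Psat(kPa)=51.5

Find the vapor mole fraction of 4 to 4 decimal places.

Raoult's law: Kᵢ = Pᵢˢᵃᵗ/P = Pᵢˢᵃᵗ/187.3.
  K_1 = 706.9/187.3 = 3.774159, K_2 = 120.8/187.3 = 0.644955, K_3 = 55.8/187.3 = 0.297918, K_4 = 51.5/187.3 = 0.274960
Rachford–Rice: g(ψ) = Σ zᵢ(Kᵢ−1)/(1+ψ(Kᵢ−1)) = 0.
g(0) = ΣzᵢKᵢ − 1 = 0.1506 and g(1) = 1 − Σzᵢ/Kᵢ = -1.3776, so a root lies in (0, 1).
Iterate (Newton) starting at ψ = 0.5:
  ψ = 0.5000: g = -0.46056, g' = -1.0550 → ψ = 0.0634
  ψ = 0.0634: g = 0.03482, g' = -1.6175 → ψ = 0.0850
  ψ = 0.0850: g = 0.00120, g' = -1.5088 → ψ = 0.0858
Converged at ψ = 0.0858.
Compositions from xᵢ = zᵢ/(1+ψ(Kᵢ−1)), yᵢ = Kᵢxᵢ:
  1: x = 0.1842, y = 0.6951
  2: x = 0.1952, y = 0.1259
  3: x = 0.3629, y = 0.1081
  4: x = 0.2577, y = 0.0709

y_4 = 0.0709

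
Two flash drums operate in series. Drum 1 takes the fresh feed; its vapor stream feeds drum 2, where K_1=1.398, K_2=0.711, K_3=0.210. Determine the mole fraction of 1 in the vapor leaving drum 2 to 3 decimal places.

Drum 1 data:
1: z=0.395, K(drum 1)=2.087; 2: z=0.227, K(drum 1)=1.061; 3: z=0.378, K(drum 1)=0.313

y_1 (drum 2) = 0.780

Drum 1:
Material balance + equilibrium reduce to Σ zᵢ(Kᵢ−1)/(1+ψ₁(Kᵢ−1)) = 0.
Feasibility: ΣzᵢKᵢ = 1.184, Σzᵢ/Kᵢ = 1.611 — both > 1, two phases present.
Newton iteration, ψ₁⁰ = 0.5:
  ψ₁ = 0.500: g = -0.1039, g' = -0.611 → ψ₁ = 0.330
  ψ₁ = 0.330: g = -0.0061, g' = -0.552 → ψ₁ = 0.319
Converged at ψ₁ = 0.319.
Drum-1 compositions:
  1: x = 0.293, y = 0.612
  2: x = 0.223, y = 0.236
  3: x = 0.484, y = 0.151
Drum-2 feed = drum-1 vapor: z₂ = (0.6123, 0.2363, 0.1515).
Drum 2:
Newton iteration, ψ₂⁰ = 0.57:
  ψ₂ = 0.570: g = -0.1008, g' = -0.406 → ψ₂ = 0.321
  ψ₂ = 0.321: g = -0.0196, g' = -0.270 → ψ₂ = 0.249
  ψ₂ = 0.249: g = -0.0008, g' = -0.250 → ψ₂ = 0.246
Converged at ψ₂ = 0.246.
  1: x = 0.558, y = 0.780
  2: x = 0.254, y = 0.181
  3: x = 0.188, y = 0.039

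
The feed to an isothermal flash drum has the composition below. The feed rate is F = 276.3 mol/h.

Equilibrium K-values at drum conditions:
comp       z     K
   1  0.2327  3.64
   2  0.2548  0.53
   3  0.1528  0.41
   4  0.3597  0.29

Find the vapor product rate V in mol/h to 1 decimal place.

V = 25.5 mol/h

Material balance + equilibrium reduce to Σ zᵢ(Kᵢ−1)/(1+V/F(Kᵢ−1)) = 0.
g(0) = ΣzᵢKᵢ − 1 = 0.1490 and g(1) = 1 − Σzᵢ/Kᵢ = -1.1577, so a root lies in (0, 1).
Newton–Raphson from V/F = 0.46:
  V/F = 0.4600: g = -0.37835, g' = -0.9224 → V/F = 0.0498
  V/F = 0.0498: g = 0.06264, g' = -1.5770 → V/F = 0.0896
  V/F = 0.0896: g = 0.00393, g' = -1.3883 → V/F = 0.0924
Converged at V/F = 0.0924.
Then V = V/F·F = 0.0924·276.3 = 25.5 mol/h and L = F − V = 250.8 mol/h.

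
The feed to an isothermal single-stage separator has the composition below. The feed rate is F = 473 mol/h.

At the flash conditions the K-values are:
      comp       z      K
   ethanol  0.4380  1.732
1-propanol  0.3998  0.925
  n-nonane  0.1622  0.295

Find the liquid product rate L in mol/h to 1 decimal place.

Material balance + equilibrium reduce to Σ zᵢ(Kᵢ−1)/(1+ψ(Kᵢ−1)) = 0.
g(0) = ΣzᵢKᵢ − 1 = 0.1763 and g(1) = 1 − Σzᵢ/Kᵢ = -0.2349, so a root lies in (0, 1).
Newton iteration, ψ⁰ = 0.66:
  ψ = 0.6600: g = -0.02923, g' = -0.3912 → ψ = 0.5853
  ψ = 0.5853: g = -0.00159, g' = -0.3511 → ψ = 0.5808
  ψ = 0.5808: g = -0.00000, g' = -0.3492 → ψ = 0.5807
Converged at ψ = 0.5807.
Then V = ψ·F = 0.5807·473 = 274.7 mol/h and L = F − V = 198.3 mol/h.

L = 198.3 mol/h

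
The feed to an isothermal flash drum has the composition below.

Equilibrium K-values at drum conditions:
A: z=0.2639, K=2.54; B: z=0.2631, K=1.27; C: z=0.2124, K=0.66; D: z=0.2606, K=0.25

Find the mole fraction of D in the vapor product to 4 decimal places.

y_D = 0.0856

Rachford–Rice: g(ψ) = Σ zᵢ(Kᵢ−1)/(1+ψ(Kᵢ−1)) = 0.
Check two-phase: ΣzᵢKᵢ = 1.2098 > 1 and Σzᵢ/Kᵢ = 1.6753 > 1, so g(0) = 0.2098 > 0 and g(1) = -0.6753 < 0.
Iterate (Newton) starting at ψ = 0.7:
  ψ = 0.7000: g = -0.25092, g' = -0.8505 → ψ = 0.4050
  ψ = 0.4050: g = -0.05011, g' = -0.5884 → ψ = 0.3198
  ψ = 0.3198: g = -0.00045, g' = -0.5818 → ψ = 0.3190
Converged at ψ = 0.3190.
Compositions from xᵢ = zᵢ/(1+ψ(Kᵢ−1)), yᵢ = Kᵢxᵢ:
  A: x = 0.1770, y = 0.4495
  B: x = 0.2422, y = 0.3076
  C: x = 0.2382, y = 0.1572
  D: x = 0.3426, y = 0.0856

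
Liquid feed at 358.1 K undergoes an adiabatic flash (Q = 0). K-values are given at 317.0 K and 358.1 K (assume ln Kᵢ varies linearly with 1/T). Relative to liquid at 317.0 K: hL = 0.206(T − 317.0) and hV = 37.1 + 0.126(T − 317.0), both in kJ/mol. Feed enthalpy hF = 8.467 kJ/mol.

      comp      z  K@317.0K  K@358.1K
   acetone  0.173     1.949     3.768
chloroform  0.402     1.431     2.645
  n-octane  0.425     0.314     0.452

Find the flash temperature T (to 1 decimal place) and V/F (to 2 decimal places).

T = 320.2 K, V/F = 0.21

Adiabatic flash: solve Rachford–Rice at each trial T, then check hF = ψ·hV(T) + (1−ψ)·hL(T).
  T = 317.0 K: K = (1.949, 1.431, 0.314), RR gives ψ = 0.107, H_out = 3.972 kJ/mol
  T = 358.1 K: K = (3.768, 2.645, 0.452), RR gives ψ = 0.827, H_out = 36.421 kJ/mol
  T = 337.6 K: K = (2.767, 1.984, 0.381), RR gives ψ = 0.569, H_out = 24.414 kJ/mol
  T = 327.3 K: K = (2.335, 1.694, 0.347), RR gives ψ = 0.388, H_out = 16.205 kJ/mol
  T = 322.1 K: K = (2.135, 1.558, 0.330), RR gives ψ = 0.265, H_out = 10.780 kJ/mol
  T = 319.6 K: K = (2.042, 1.495, 0.322), RR gives ψ = 0.193, H_out = 7.674 kJ/mol
  T = 320.9 K: K = (2.090, 1.527, 0.326), RR gives ψ = 0.232, H_out = 9.338 kJ/mol
Linear interpolation between T = 319.6 (H_out = 7.674) and T = 320.9 (H_out = 9.338) on hF = 8.467 gives T ≈ 320.2 K, at which ψ = 0.21.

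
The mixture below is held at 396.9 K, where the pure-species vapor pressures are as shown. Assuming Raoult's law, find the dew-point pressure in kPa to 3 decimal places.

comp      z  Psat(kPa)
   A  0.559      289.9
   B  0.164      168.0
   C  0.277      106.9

Pdew = 181.962 kPa

At the dew point ψ → 1, so Σzᵢ/Kᵢ = 1 with Kᵢ = Pᵢˢᵃᵗ/P ⇒ 1/P = Σzᵢ/Pᵢˢᵃᵗ.
1/P = 0.559/289.9 + 0.164/168.0 + 0.277/106.9 = 0.005496 ⇒ P = 181.962 kPa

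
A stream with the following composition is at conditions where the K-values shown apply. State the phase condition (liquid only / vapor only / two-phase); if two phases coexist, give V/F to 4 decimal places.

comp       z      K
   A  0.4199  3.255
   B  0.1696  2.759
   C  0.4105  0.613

ΣzᵢKᵢ = 2.0863; Σzᵢ/Kᵢ = 0.8601.
Since Σzᵢ/Kᵢ < 1 the mixture is above its dew point — single vapor phase.

vapor only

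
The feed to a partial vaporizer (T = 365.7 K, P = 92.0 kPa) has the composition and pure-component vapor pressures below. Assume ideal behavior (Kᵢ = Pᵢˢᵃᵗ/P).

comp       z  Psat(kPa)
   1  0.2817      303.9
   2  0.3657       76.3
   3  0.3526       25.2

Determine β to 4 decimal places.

Raoult's law: Kᵢ = Pᵢˢᵃᵗ/P = Pᵢˢᵃᵗ/92.0.
  K_1 = 303.9/92.0 = 3.303261, K_2 = 76.3/92.0 = 0.829348, K_3 = 25.2/92.0 = 0.273913
Material balance + equilibrium reduce to Σ zᵢ(Kᵢ−1)/(1+β(Kᵢ−1)) = 0.
Check two-phase: ΣzᵢKᵢ = 1.3304 > 1 and Σzᵢ/Kᵢ = 1.8135 > 1, so g(0) = 0.3304 > 0 and g(1) = -0.8135 < 0.
Newton iteration, β⁰ = 0.66:
  β = 0.6600: g = -0.30448, g' = -0.9342 → β = 0.3341
  β = 0.3341: g = -0.03752, g' = -0.8133 → β = 0.2880
  β = 0.2880: g = 0.00077, g' = -0.8492 → β = 0.2889
Converged at β = 0.2889.

β = 0.2889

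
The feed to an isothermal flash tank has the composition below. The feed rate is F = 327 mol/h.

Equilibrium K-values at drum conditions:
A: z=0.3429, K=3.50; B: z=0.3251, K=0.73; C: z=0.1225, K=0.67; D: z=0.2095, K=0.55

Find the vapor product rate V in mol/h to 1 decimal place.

V = 239.1 mol/h

Rachford–Rice: g(ψ) = Σ zᵢ(Kᵢ−1)/(1+ψ(Kᵢ−1)) = 0.
Feasibility: ΣzᵢKᵢ = 1.6348, Σzᵢ/Kᵢ = 1.1071 — both > 1, two phases present.
Iterate (Newton) starting at ψ = 0.54:
  ψ = 0.5400: g = 0.08830, g' = -0.5143 → ψ = 0.7117
  ψ = 0.7117: g = 0.00827, g' = -0.4284 → ψ = 0.7310
  ψ = 0.7310: g = 0.00006, g' = -0.4222 → ψ = 0.7311
Converged at ψ = 0.7311.
Then V = ψ·F = 0.7311·327 = 239.1 mol/h and L = F − V = 87.9 mol/h.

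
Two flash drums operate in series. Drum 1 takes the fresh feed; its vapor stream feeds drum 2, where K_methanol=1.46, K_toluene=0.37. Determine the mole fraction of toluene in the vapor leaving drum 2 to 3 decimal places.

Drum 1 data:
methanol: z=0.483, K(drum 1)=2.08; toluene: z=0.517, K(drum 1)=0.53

y_toluene (drum 2) = 0.156

Drum 1:
Material balance + equilibrium reduce to Σ zᵢ(Kᵢ−1)/(1+ψ₁(Kᵢ−1)) = 0.
Check two-phase: ΣzᵢKᵢ = 1.279 > 1 and Σzᵢ/Kᵢ = 1.208 > 1, so g(0) = 0.279 > 0 and g(1) = -0.208 < 0.
Newton iteration, ψ₁⁰ = 0.48:
  ψ₁ = 0.480: g = 0.0298, g' = -0.435 → ψ₁ = 0.548
  ψ₁ = 0.548: g = 0.0002, g' = -0.429 → ψ₁ = 0.549
Converged at ψ₁ = 0.549.
Drum-1 compositions:
  methanol: x = 0.303, y = 0.631
  toluene: x = 0.697, y = 0.369
Drum-2 feed = drum-1 vapor: z₂ = (0.6307, 0.3693).
Drum 2:
Material balance + equilibrium reduce to Σ zᵢ(Kᵢ−1)/(1+ψ₂(Kᵢ−1)) = 0.
Feasibility: ΣzᵢKᵢ = 1.057, Σzᵢ/Kᵢ = 1.430 — both > 1, two phases present.
Binary case is linear: z₁(K₁−1)(1+ψ₂(K₂−1)) + z₂(K₂−1)(1+ψ₂(K₁−1)) = 0
⇒ ψ₂ = [z₁(K₁−1)+z₂(K₂−1)] / [−(K₁−1)(K₂−1)] = 0.0575/0.2898 = 0.198
  methanol: x = 0.578, y = 0.844
  toluene: x = 0.422, y = 0.156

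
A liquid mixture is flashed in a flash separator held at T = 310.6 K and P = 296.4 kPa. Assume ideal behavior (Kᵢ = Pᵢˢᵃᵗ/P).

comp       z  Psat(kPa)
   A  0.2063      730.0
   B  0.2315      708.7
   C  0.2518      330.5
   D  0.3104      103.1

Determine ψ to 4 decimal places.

ψ = 0.6490

Raoult's law: Kᵢ = Pᵢˢᵃᵗ/P = Pᵢˢᵃᵗ/296.4.
  K_A = 730.0/296.4 = 2.462888, K_B = 708.7/296.4 = 2.391026, K_C = 330.5/296.4 = 1.115047, K_D = 103.1/296.4 = 0.347841
Rachford–Rice: g(ψ) = Σ zᵢ(Kᵢ−1)/(1+ψ(Kᵢ−1)) = 0.
g(0) = ΣzᵢKᵢ − 1 = 0.4504 and g(1) = 1 − Σzᵢ/Kᵢ = -0.2988, so a root lies in (0, 1).
Newton iteration, ψ⁰ = 0.68:
  ψ = 0.6800: g = -0.02009, g' = -0.6584 → ψ = 0.6495
  ψ = 0.6495: g = -0.00029, g' = -0.6399 → ψ = 0.6490
Converged at ψ = 0.6490.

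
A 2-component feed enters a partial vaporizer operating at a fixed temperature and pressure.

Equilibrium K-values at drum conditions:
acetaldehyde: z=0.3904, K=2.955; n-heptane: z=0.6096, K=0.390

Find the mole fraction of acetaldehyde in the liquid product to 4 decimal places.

Newton–Raphson from V/F = 0.64:
  V/F = 0.6400: g = -0.27097, g' = -0.9048 → V/F = 0.3405
  V/F = 0.3405: g = -0.01116, g' = -0.8991 → V/F = 0.3281
  V/F = 0.3281: g = 0.00006, g' = -0.9083 → V/F = 0.3282
Converged at V/F = 0.3282.
Compositions from xᵢ = zᵢ/(1+V/F(Kᵢ−1)), yᵢ = Kᵢxᵢ:
  acetaldehyde: x = 0.2378, y = 0.7027
  n-heptane: x = 0.7622, y = 0.2973

x_acetaldehyde = 0.2378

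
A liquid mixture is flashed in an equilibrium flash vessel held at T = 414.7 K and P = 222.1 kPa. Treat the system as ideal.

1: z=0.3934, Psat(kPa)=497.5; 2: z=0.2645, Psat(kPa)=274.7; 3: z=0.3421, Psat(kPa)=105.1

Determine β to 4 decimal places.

Raoult's law: Kᵢ = Pᵢˢᵃᵗ/P = Pᵢˢᵃᵗ/222.1.
  K_1 = 497.5/222.1 = 2.239982, K_2 = 274.7/222.1 = 1.236830, K_3 = 105.1/222.1 = 0.473210
Iterate (Newton) starting at β = 0.59:
  β = 0.5900: g = 0.07519, g' = -0.4130 → β = 0.7720
  β = 0.7720: g = -0.00157, g' = -0.4382 → β = 0.7685
Converged at β = 0.7685.

β = 0.7685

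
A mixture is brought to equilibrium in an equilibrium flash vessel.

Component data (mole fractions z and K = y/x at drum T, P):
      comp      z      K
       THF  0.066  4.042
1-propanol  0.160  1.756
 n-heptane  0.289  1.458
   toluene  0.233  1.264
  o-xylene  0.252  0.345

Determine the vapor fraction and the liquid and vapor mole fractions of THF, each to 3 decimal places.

Iterate (Newton) starting at ψ = 0.5:
  ψ = 0.500: g = 0.0840, g' = -0.436 → ψ = 0.693
  ψ = 0.693: g = -0.0056, g' = -0.511 → ψ = 0.682
Converged at ψ = 0.682.
Compositions from xᵢ = zᵢ/(1+ψ(Kᵢ−1)), yᵢ = Kᵢxᵢ:
  THF: x = 0.021, y = 0.087
  1-propanol: x = 0.106, y = 0.185
  n-heptane: x = 0.220, y = 0.321
  toluene: x = 0.197, y = 0.250
  o-xylene: x = 0.455, y = 0.157

ψ = 0.682, x_THF = 0.021, y_THF = 0.087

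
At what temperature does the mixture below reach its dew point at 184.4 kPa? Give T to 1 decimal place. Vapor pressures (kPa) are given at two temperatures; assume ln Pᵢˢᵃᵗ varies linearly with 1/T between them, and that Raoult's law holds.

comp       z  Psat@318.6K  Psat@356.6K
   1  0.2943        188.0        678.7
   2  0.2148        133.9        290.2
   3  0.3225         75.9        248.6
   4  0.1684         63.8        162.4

Dew-point temperature: Σzᵢ·P/Pᵢˢᵃᵗ(T) = 1. Interpolate ln Pᵢˢᵃᵗ = aᵢ + bᵢ/T.
  T = 318.6 K: ΣzᵢP/Pᵢˢᵃᵗ = 1.8547
  T = 356.6 K: ΣzᵢP/Pᵢˢᵃᵗ = 0.6469
  T = 337.6 K: ΣzᵢP/Pᵢˢᵃᵗ = 1.0590
  T = 347.1 K: ΣzᵢP/Pᵢˢᵃᵗ = 0.8214
  T = 342.4 K: ΣzᵢP/Pᵢˢᵃᵗ = 0.9295
  T = 340.0 K: ΣzᵢP/Pᵢˢᵃᵗ = 0.9916
Interpolating between 337.6 K and 340.0 K gives T ≈ 339.7 K.

T = 339.7 K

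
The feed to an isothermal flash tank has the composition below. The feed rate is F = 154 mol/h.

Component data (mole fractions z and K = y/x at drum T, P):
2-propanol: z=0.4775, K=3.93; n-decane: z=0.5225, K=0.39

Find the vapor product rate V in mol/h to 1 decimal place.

Binary case is linear: z₁(K₁−1)(1+ψ(K₂−1)) + z₂(K₂−1)(1+ψ(K₁−1)) = 0
⇒ ψ = [z₁(K₁−1)+z₂(K₂−1)] / [−(K₁−1)(K₂−1)] = 1.08035/1.78730 = 0.6045
Then V = ψ·F = 0.6045·154 = 93.1 mol/h and L = F − V = 60.9 mol/h.

V = 93.1 mol/h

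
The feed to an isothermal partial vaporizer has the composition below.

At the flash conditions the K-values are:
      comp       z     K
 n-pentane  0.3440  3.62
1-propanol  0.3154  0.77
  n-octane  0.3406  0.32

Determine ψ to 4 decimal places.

Let ψ = V/F and solve Σ zᵢ(Kᵢ−1)/(1+ψ(Kᵢ−1)) = 0.
g(0) = ΣzᵢKᵢ − 1 = 0.5971 and g(1) = 1 − Σzᵢ/Kᵢ = -0.5690, so a root lies in (0, 1).
Iterate (Newton) starting at ψ = 0.43:
  ψ = 0.4300: g = 0.01599, g' = -0.8572 → ψ = 0.4487
  ψ = 0.4487: g = 0.00011, g' = -0.8458 → ψ = 0.4488
Converged at ψ = 0.4488.

ψ = 0.4488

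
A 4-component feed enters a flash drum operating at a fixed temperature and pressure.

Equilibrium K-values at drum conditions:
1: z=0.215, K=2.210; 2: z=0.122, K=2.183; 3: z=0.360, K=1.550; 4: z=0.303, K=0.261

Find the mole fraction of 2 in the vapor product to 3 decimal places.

y_2 = 0.158

Material balance + equilibrium reduce to Σ zᵢ(Kᵢ−1)/(1+β(Kᵢ−1)) = 0.
Check two-phase: ΣzᵢKᵢ = 1.379 > 1 and Σzᵢ/Kᵢ = 1.546 > 1, so g(0) = 0.379 > 0 and g(1) = -0.546 < 0.
Newton iteration, β⁰ = 0.5:
  β = 0.500: g = 0.0529, g' = -0.673 → β = 0.579
  β = 0.579: g = -0.0023, g' = -0.737 → β = 0.576
Converged at β = 0.576.
Compositions from xᵢ = zᵢ/(1+β(Kᵢ−1)), yᵢ = Kᵢxᵢ:
  1: x = 0.127, y = 0.280
  2: x = 0.073, y = 0.158
  3: x = 0.273, y = 0.424
  4: x = 0.527, y = 0.138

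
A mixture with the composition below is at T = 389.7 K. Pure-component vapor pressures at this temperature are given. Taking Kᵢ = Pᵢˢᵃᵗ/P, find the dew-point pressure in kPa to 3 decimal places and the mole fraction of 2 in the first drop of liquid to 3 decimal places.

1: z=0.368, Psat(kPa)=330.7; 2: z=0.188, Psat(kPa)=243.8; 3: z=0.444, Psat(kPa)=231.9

Pdew = 263.260 kPa, x_2 = 0.203

At the dew point ψ → 1, so Σzᵢ/Kᵢ = 1 with Kᵢ = Pᵢˢᵃᵗ/P ⇒ 1/P = Σzᵢ/Pᵢˢᵃᵗ.
1/P = 0.368/330.7 + 0.188/243.8 + 0.444/231.9 = 0.003799 ⇒ P = 263.260 kPa
xᵢ = zᵢP/Pᵢˢᵃᵗ ⇒ x_2 = 0.188·263.260/243.8 = 0.203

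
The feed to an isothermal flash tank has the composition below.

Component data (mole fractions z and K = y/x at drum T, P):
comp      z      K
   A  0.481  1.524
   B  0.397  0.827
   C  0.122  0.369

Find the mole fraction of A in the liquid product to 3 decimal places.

Material balance + equilibrium reduce to Σ zᵢ(Kᵢ−1)/(1+ψ(Kᵢ−1)) = 0.
g(0) = ΣzᵢKᵢ − 1 = 0.106 and g(1) = 1 − Σzᵢ/Kᵢ = -0.126, so a root lies in (0, 1).
Newton iteration, ψ⁰ = 0.5:
  ψ = 0.500: g = 0.0121, g' = -0.201 → ψ = 0.560
  ψ = 0.560: g = -0.0003, g' = -0.210 → ψ = 0.559
Converged at ψ = 0.559.
Compositions from xᵢ = zᵢ/(1+ψ(Kᵢ−1)), yᵢ = Kᵢxᵢ:
  A: x = 0.372, y = 0.567
  B: x = 0.439, y = 0.363
  C: x = 0.188, y = 0.070

x_A = 0.372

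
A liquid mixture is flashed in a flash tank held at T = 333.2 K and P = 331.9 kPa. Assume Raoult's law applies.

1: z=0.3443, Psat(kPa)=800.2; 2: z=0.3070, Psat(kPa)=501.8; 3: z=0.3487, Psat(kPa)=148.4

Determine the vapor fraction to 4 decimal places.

ψ = 0.7887

Raoult's law: Kᵢ = Pᵢˢᵃᵗ/P = Pᵢˢᵃᵗ/331.9.
  K_1 = 800.2/331.9 = 2.410967, K_2 = 501.8/331.9 = 1.511901, K_3 = 148.4/331.9 = 0.447123
Rachford–Rice: g(ψ) = Σ zᵢ(Kᵢ−1)/(1+ψ(Kᵢ−1)) = 0.
g(0) = ΣzᵢKᵢ − 1 = 0.4502 and g(1) = 1 − Σzᵢ/Kᵢ = -0.1257, so a root lies in (0, 1).
Newton–Raphson from ψ = 0.5:
  ψ = 0.5000: g = 0.14353, g' = -0.4902 → ψ = 0.7928
  ψ = 0.7928: g = -0.00213, g' = -0.5313 → ψ = 0.7888
Converged at ψ = 0.7887.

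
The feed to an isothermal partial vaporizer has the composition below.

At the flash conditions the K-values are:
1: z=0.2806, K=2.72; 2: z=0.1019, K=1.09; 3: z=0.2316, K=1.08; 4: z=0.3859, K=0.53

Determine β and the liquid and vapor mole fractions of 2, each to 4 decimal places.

Newton iteration, β⁰ = 0.5:
  β = 0.5000: g = 0.04898, g' = -0.3877 → β = 0.6263
  β = 0.6263: g = 0.00163, g' = -0.3657 → β = 0.6308
Converged at β = 0.6308.
Compositions from xᵢ = zᵢ/(1+β(Kᵢ−1)), yᵢ = Kᵢxᵢ:
  1: x = 0.1346, y = 0.3661
  2: x = 0.0964, y = 0.1051
  3: x = 0.2205, y = 0.2381
  4: x = 0.5485, y = 0.2907

β = 0.6308, x_2 = 0.0964, y_2 = 0.1051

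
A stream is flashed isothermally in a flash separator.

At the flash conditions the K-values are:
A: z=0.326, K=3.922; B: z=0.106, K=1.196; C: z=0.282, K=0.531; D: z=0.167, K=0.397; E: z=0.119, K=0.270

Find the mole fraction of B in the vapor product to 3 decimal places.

Rachford–Rice: g(β) = Σ zᵢ(Kᵢ−1)/(1+β(Kᵢ−1)) = 0.
Feasibility: ΣzᵢKᵢ = 1.654, Σzᵢ/Kᵢ = 1.564 — both > 1, two phases present.
Iterate (Newton) starting at β = 0.5:
  β = 0.500: g = -0.0478, g' = -0.851 → β = 0.444
  β = 0.444: g = 0.0008, g' = -0.882 → β = 0.445
Converged at β = 0.445.
Compositions from xᵢ = zᵢ/(1+β(Kᵢ−1)), yᵢ = Kᵢxᵢ:
  A: x = 0.142, y = 0.556
  B: x = 0.098, y = 0.117
  C: x = 0.356, y = 0.189
  D: x = 0.228, y = 0.091
  E: x = 0.176, y = 0.048

y_B = 0.117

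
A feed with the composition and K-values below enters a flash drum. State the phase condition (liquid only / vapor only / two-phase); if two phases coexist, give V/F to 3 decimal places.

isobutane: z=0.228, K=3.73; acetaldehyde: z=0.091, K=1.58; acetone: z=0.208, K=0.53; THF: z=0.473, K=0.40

two-phase, V/F = 0.220

ΣzᵢKᵢ = 1.294; Σzᵢ/Kᵢ = 1.694.
Both exceed 1, so a two-phase solution exists.
Let ψ = V/F and solve Σ zᵢ(Kᵢ−1)/(1+ψ(Kᵢ−1)) = 0.
Newton–Raphson from ψ = 0.5:
  ψ = 0.500: g = -0.2291, g' = -0.748 → ψ = 0.194
  ψ = 0.194: g = 0.0258, g' = -1.025 → ψ = 0.219
  ψ = 0.219: g = 0.0007, g' = -0.972 → ψ = 0.220
Converged at ψ = 0.220.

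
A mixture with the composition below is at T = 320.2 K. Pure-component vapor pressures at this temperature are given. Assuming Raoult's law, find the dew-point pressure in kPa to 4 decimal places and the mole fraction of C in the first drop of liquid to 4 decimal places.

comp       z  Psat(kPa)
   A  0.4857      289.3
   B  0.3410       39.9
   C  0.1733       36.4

Pdew = 66.7279 kPa, x_C = 0.3177

At the dew point ψ → 1, so Σzᵢ/Kᵢ = 1 with Kᵢ = Pᵢˢᵃᵗ/P ⇒ 1/P = Σzᵢ/Pᵢˢᵃᵗ.
1/P = 0.4857/289.3 + 0.3410/39.9 + 0.1733/36.4 = 0.0149862 ⇒ P = 66.7279 kPa
xᵢ = zᵢP/Pᵢˢᵃᵗ ⇒ x_C = 0.1733·66.7279/36.4 = 0.3177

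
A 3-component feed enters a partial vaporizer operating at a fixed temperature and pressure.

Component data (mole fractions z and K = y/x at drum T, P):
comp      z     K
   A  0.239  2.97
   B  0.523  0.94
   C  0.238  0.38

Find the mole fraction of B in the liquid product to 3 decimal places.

x_B = 0.538

Newton iteration, ψ⁰ = 0.5:
  ψ = 0.500: g = -0.0090, g' = -0.430 → ψ = 0.479
Converged at ψ = 0.479.
Compositions from xᵢ = zᵢ/(1+ψ(Kᵢ−1)), yᵢ = Kᵢxᵢ:
  A: x = 0.123, y = 0.365
  B: x = 0.538, y = 0.506
  C: x = 0.339, y = 0.129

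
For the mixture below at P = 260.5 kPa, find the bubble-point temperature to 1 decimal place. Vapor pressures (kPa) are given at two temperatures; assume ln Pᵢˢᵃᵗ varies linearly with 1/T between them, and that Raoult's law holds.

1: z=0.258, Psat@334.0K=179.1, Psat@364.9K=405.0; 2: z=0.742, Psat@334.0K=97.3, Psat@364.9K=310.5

Bubble-point temperature: ΣzᵢPᵢˢᵃᵗ(T) = P. Interpolate ln Pᵢˢᵃᵗ = aᵢ + bᵢ/T.
  T = 334.0 K: ΣzᵢPᵢˢᵃᵗ = 118.40 kPa
  T = 364.9 K: ΣzᵢPᵢˢᵃᵗ = 334.88 kPa
  T = 349.4 K: ΣzᵢPᵢˢᵃᵗ = 202.73 kPa
  T = 357.1 K: ΣzᵢPᵢˢᵃᵗ = 261.36 kPa
  T = 353.2 K: ΣzᵢPᵢˢᵃᵗ = 230.08 kPa
  T = 355.1 K: ΣzᵢPᵢˢᵃᵗ = 244.90 kPa
Interpolating between 355.1 K and 357.1 K gives T ≈ 357.0 K.

T = 357.0 K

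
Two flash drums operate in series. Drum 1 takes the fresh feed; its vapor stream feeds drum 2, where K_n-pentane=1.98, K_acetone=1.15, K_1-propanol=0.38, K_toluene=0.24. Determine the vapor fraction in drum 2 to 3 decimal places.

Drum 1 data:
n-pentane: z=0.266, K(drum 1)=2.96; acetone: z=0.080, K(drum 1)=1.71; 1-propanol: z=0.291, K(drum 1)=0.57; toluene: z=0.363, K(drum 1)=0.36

V/F (drum 2) = 0.537

Drum 1:
Newton–Raphson from ψ₁ = 0.65:
  ψ₁ = 0.650: g = -0.3033, g' = -0.756 → ψ₁ = 0.249
  ψ₁ = 0.249: g = -0.0177, g' = -0.769 → ψ₁ = 0.226
Converged at ψ₁ = 0.226.
Drum-1 compositions:
  n-pentane: x = 0.184, y = 0.546
  acetone: x = 0.069, y = 0.118
  1-propanol: x = 0.322, y = 0.184
  toluene: x = 0.424, y = 0.153
Drum-2 feed = drum-1 vapor: z₂ = (0.5456, 0.1179, 0.1837, 0.1528).
Drum 2:
Let ψ₂ = V/F and solve Σ zᵢ(Kᵢ−1)/(1+ψ₂(Kᵢ−1)) = 0.
Feasibility: ΣzᵢKᵢ = 1.322, Σzᵢ/Kᵢ = 1.498 — both > 1, two phases present.
Newton–Raphson from ψ₂ = 0.49:
  ψ₂ = 0.490: g = 0.0291, g' = -0.611 → ψ₂ = 0.538
  ψ₂ = 0.538: g = -0.0006, g' = -0.638 → ψ₂ = 0.537
Converged at ψ₂ = 0.537.
  n-pentane: x = 0.358, y = 0.708
  acetone: x = 0.109, y = 0.125
  1-propanol: x = 0.275, y = 0.105
  toluene: x = 0.258, y = 0.062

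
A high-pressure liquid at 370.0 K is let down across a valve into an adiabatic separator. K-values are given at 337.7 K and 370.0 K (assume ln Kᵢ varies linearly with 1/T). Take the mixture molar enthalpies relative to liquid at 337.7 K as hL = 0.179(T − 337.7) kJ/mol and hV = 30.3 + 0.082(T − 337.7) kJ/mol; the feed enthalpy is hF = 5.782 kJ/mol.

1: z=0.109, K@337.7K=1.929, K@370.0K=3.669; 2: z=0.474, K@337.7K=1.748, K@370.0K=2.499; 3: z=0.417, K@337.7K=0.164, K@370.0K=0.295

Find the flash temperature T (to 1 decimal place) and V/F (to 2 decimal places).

Adiabatic flash: solve Rachford–Rice at each trial T, then check hF = ψ·hV(T) + (1−ψ)·hL(T).
  T = 337.7 K: K = (1.929, 1.748, 0.164), RR gives ψ = 0.164, H_out = 4.955 kJ/mol
  T = 370.0 K: K = (3.669, 2.499, 0.295), RR gives ψ = 0.577, H_out = 21.456 kJ/mol
  T = 353.9 K: K = (2.702, 2.108, 0.223), RR gives ψ = 0.405, H_out = 14.527 kJ/mol
  T = 345.8 K: K = (2.292, 1.924, 0.192), RR gives ψ = 0.300, H_out = 10.292 kJ/mol
  T = 341.8 K: K = (2.107, 1.836, 0.178), RR gives ψ = 0.238, H_out = 7.840 kJ/mol
  T = 339.8 K: K = (2.019, 1.793, 0.171), RR gives ψ = 0.203, H_out = 6.487 kJ/mol
Linear interpolation between T = 337.7 (H_out = 4.955) and T = 339.8 (H_out = 6.487) on hF = 5.782 gives T ≈ 338.8 K, at which ψ = 0.18.

T = 338.8 K, V/F = 0.18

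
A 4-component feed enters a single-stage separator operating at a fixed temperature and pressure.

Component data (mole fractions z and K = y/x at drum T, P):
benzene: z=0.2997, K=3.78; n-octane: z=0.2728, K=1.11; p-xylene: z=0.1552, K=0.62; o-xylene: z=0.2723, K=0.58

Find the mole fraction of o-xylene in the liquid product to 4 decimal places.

x_o-xylene = 0.4312

Material balance + equilibrium reduce to Σ zᵢ(Kᵢ−1)/(1+V/F(Kᵢ−1)) = 0.
g(0) = ΣzᵢKᵢ − 1 = 0.6898 and g(1) = 1 − Σzᵢ/Kᵢ = -0.0449, so a root lies in (0, 1).
Newton–Raphson from V/F = 0.64:
  V/F = 0.6400: g = 0.09348, g' = -0.4317 → V/F = 0.8565
  V/F = 0.8565: g = 0.00778, g' = -0.3718 → V/F = 0.8775
Converged at V/F = 0.8775.
Compositions from xᵢ = zᵢ/(1+V/F(Kᵢ−1)), yᵢ = Kᵢxᵢ:
  benzene: x = 0.0871, y = 0.3294
  n-octane: x = 0.2488, y = 0.2762
  p-xylene: x = 0.2328, y = 0.1444
  o-xylene: x = 0.4312, y = 0.2501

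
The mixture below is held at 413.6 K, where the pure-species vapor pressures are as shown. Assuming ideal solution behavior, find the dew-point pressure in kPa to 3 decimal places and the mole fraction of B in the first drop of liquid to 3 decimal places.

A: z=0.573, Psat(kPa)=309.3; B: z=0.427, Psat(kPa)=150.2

Pdew = 212.972 kPa, x_B = 0.605

At the dew point ψ → 1, so Σzᵢ/Kᵢ = 1 with Kᵢ = Pᵢˢᵃᵗ/P ⇒ 1/P = Σzᵢ/Pᵢˢᵃᵗ.
1/P = 0.573/309.3 + 0.427/150.2 = 0.004695 ⇒ P = 212.972 kPa
xᵢ = zᵢP/Pᵢˢᵃᵗ ⇒ x_B = 0.427·212.972/150.2 = 0.605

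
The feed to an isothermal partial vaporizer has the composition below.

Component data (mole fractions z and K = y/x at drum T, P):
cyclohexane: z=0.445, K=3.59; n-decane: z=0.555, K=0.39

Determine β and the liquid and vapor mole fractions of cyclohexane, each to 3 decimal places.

β = 0.515, x_cyclohexane = 0.191, y_cyclohexane = 0.684

Rachford–Rice: g(β) = Σ zᵢ(Kᵢ−1)/(1+β(Kᵢ−1)) = 0.
g(0) = ΣzᵢKᵢ − 1 = 0.814 and g(1) = 1 − Σzᵢ/Kᵢ = -0.547, so a root lies in (0, 1).
Newton iteration, β⁰ = 0.5:
  β = 0.500: g = 0.0151, g' = -0.994 → β = 0.515
Converged at β = 0.515.
Compositions from xᵢ = zᵢ/(1+β(Kᵢ−1)), yᵢ = Kᵢxᵢ:
  cyclohexane: x = 0.191, y = 0.684
  n-decane: x = 0.809, y = 0.316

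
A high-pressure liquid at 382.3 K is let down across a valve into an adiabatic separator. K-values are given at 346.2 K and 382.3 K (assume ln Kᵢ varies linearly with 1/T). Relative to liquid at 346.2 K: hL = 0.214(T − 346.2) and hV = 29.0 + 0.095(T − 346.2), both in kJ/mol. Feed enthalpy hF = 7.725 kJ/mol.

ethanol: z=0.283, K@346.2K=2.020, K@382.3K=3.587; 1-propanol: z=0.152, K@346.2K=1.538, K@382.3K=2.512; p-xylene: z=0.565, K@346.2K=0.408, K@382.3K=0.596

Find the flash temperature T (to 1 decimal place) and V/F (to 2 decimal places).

Adiabatic flash: solve Rachford–Rice at each trial T, then check hF = ψ·hV(T) + (1−ψ)·hL(T).
  T = 346.2 K: K = (2.020, 1.538, 0.408), RR gives ψ = 0.069, H_out = 1.990 kJ/mol
  T = 382.3 K: K = (3.587, 2.512, 0.596), RR gives ψ = 0.811, H_out = 27.763 kJ/mol
  T = 364.2 K: K = (2.728, 1.988, 0.498), RR gives ψ = 0.471, H_out = 16.511 kJ/mol
  T = 355.2 K: K = (2.356, 1.754, 0.452), RR gives ψ = 0.292, H_out = 10.085 kJ/mol
  T = 350.7 K: K = (2.184, 1.644, 0.430), RR gives ψ = 0.189, H_out = 6.333 kJ/mol
  T = 352.9 K: K = (2.267, 1.697, 0.440), RR gives ψ = 0.241, H_out = 8.228 kJ/mol
Linear interpolation between T = 350.7 (H_out = 6.333) and T = 352.9 (H_out = 8.228) on hF = 7.725 gives T ≈ 352.3 K, at which ψ = 0.23.

T = 352.3 K, V/F = 0.23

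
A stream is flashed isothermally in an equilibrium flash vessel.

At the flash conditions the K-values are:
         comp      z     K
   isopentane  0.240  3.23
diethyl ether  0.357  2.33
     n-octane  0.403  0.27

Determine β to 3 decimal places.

Material balance + equilibrium reduce to Σ zᵢ(Kᵢ−1)/(1+β(Kᵢ−1)) = 0.
g(0) = ΣzᵢKᵢ − 1 = 0.716 and g(1) = 1 − Σzᵢ/Kᵢ = -0.720, so a root lies in (0, 1).
Newton iteration, β⁰ = 0.5:
  β = 0.500: g = 0.0749, g' = -1.027 → β = 0.573
  β = 0.573: g = -0.0013, g' = -1.068 → β = 0.572
Converged at β = 0.572.

β = 0.572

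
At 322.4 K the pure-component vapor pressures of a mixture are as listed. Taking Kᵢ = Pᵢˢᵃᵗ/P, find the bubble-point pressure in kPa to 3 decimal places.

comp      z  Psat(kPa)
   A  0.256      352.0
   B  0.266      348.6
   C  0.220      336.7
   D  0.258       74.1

At the bubble point ψ → 0, so ΣzᵢKᵢ = 1 with Kᵢ = Pᵢˢᵃᵗ/P ⇒ P = ΣzᵢPᵢˢᵃᵗ.
P = 0.256·352.0 + 0.266·348.6 + 0.220·336.7 + 0.258·74.1 = 276.031 kPa

Pbub = 276.031 kPa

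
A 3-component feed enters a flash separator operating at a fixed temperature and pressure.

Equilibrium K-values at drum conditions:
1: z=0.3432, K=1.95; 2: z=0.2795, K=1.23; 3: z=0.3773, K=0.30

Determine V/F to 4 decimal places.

Material balance + equilibrium reduce to Σ zᵢ(Kᵢ−1)/(1+V/F(Kᵢ−1)) = 0.
g(0) = ΣzᵢKᵢ − 1 = 0.1262 and g(1) = 1 − Σzᵢ/Kᵢ = -0.6609, so a root lies in (0, 1).
Newton–Raphson from V/F = 0.5:
  V/F = 0.5000: g = -0.12762, g' = -0.5918 → V/F = 0.2844
  V/F = 0.2844: g = -0.01271, g' = -0.4932 → V/F = 0.2586
  V/F = 0.2586: g = -0.00006, g' = -0.4884 → V/F = 0.2585
Converged at V/F = 0.2585.

V/F = 0.2585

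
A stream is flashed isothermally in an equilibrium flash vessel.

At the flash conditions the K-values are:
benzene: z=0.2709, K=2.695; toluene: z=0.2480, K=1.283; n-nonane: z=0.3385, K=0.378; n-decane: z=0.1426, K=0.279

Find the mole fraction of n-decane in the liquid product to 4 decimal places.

Let ψ = V/F and solve Σ zᵢ(Kᵢ−1)/(1+ψ(Kᵢ−1)) = 0.
Check two-phase: ΣzᵢKᵢ = 1.2160 > 1 and Σzᵢ/Kᵢ = 1.7004 > 1, so g(0) = 0.2160 > 0 and g(1) = -0.7004 < 0.
Iterate (Newton) starting at ψ = 0.44:
  ψ = 0.4400: g = -0.11504, g' = -0.6783 → ψ = 0.2704
  ψ = 0.2704: g = -0.00078, g' = -0.6868 → ψ = 0.2693
Converged at ψ = 0.2693.
Compositions from xᵢ = zᵢ/(1+ψ(Kᵢ−1)), yᵢ = Kᵢxᵢ:
  benzene: x = 0.1860, y = 0.5013
  toluene: x = 0.2304, y = 0.2957
  n-nonane: x = 0.4066, y = 0.1537
  n-decane: x = 0.1770, y = 0.0494

x_n-decane = 0.1770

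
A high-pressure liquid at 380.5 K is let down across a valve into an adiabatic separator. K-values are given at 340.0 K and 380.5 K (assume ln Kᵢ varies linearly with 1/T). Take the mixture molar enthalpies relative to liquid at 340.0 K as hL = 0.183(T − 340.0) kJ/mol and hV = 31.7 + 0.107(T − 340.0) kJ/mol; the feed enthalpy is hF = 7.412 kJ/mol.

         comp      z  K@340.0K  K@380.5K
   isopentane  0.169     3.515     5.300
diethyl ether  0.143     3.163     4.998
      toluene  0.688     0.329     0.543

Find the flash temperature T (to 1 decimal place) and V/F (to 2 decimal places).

T = 344.6 K, V/F = 0.21

Adiabatic flash: solve Rachford–Rice at each trial T, then check hF = ψ·hV(T) + (1−ψ)·hL(T).
  T = 340.0 K: K = (3.515, 3.163, 0.329), RR gives ψ = 0.172, H_out = 5.459 kJ/mol
  T = 380.5 K: K = (5.300, 4.998, 0.543), RR gives ψ = 0.517, H_out = 22.216 kJ/mol
  T = 360.2 K: K = (4.364, 4.025, 0.428), RR gives ψ = 0.331, H_out = 13.685 kJ/mol
  T = 350.1 K: K = (3.929, 3.581, 0.377), RR gives ψ = 0.252, H_out = 9.638 kJ/mol
  T = 345.1 K: K = (3.721, 3.370, 0.353), RR gives ψ = 0.213, H_out = 7.598 kJ/mol
  T = 342.6 K: K = (3.619, 3.268, 0.341), RR gives ψ = 0.193, H_out = 6.559 kJ/mol
  T = 343.9 K: K = (3.672, 3.321, 0.347), RR gives ψ = 0.203, H_out = 7.101 kJ/mol
  T = 344.5 K: K = (3.697, 3.346, 0.350), RR gives ψ = 0.208, H_out = 7.350 kJ/mol
  T = 344.8 K: K = (3.709, 3.358, 0.351), RR gives ψ = 0.210, H_out = 7.474 kJ/mol
Linear interpolation between T = 344.5 (H_out = 7.350) and T = 344.8 (H_out = 7.474) on hF = 7.412 gives T ≈ 344.6 K, at which ψ = 0.21.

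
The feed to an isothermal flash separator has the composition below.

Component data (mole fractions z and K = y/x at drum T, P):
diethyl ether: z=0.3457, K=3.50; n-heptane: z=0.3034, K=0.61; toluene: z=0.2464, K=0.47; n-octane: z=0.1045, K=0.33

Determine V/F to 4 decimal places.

V/F = 0.4389

Iterate (Newton) starting at V/F = 0.66:
  V/F = 0.6600: g = -0.15958, g' = -0.7058 → V/F = 0.4339
  V/F = 0.4339: g = 0.00381, g' = -0.7739 → V/F = 0.4388
  V/F = 0.4388: g = 0.00001, g' = -0.7701 → V/F = 0.4389
Converged at V/F = 0.4389.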